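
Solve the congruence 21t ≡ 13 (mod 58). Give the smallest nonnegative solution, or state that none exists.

31

gcd(58, 21):
  58 = 2×21 + 16
  21 = 1×16 + 5
  16 = 3×5 + 1
  5 = 5×1
so gcd(58, 21) = 1.
1 divides 13, so solutions exist.
Back-substitute for Bézout coefficients:
  1 = 16 - 3×5
  ... = 21×(-11) + 58×(4)
So 21×(-11) ≡ 1 (mod 58); multiply by 13: t ≡ -143 (mod 58).
Smallest nonnegative: t = -143 mod 58 = 31.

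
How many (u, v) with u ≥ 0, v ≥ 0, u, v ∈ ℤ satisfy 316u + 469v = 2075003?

gcd(469, 316) = 1.
By Bézout, 316×(141) + 469×(-95) = 1.
One solution: (91, 4363).
General: u = 91 + 469t, v = 4363 - 316t.
u ≥ 0 ⇒ t ≥ 0; v ≥ 0 ⇒ t ≤ 13. So t ∈ [0, 13]: 14 solutions.

14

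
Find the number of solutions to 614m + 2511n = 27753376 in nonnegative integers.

18

gcd(2511, 614) = 1.
By Bézout, 614*(-274) + 2511*(67) = 1.
One solution: (371, 10962).
General: m = 371 + 2511t, n = 10962 - 614t.
m ≥ 0 ⇒ t ≥ 0; n ≥ 0 ⇒ t ≤ 17. So t ∈ [0, 17]: 18 solutions.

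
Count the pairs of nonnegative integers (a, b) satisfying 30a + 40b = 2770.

23

gcd(40, 30) = 10.
By Bézout, 30*(-1) + 40*(1) = 10.
One solution: (3, 67).
General: a = 3 + 4t, b = 67 - 3t.
a ≥ 0 ⇒ t ≥ 0; b ≥ 0 ⇒ t ≤ 22. So t ∈ [0, 22]: 23 solutions.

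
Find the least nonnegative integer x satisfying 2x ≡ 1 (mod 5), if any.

gcd(5, 2):
  5 = 2*2 + 1
  2 = 2*1
so gcd(5, 2) = 1.
1 divides 1, so solutions exist.
Back-substitute for Bézout coefficients:
  1 = 5 - 2*2
  ... = 2*(-2) + 5*(1)
So 2*(-2) ≡ 1 (mod 5); multiply by 1: x ≡ -2 (mod 5).
Smallest nonnegative: x = -2 mod 5 = 3.

3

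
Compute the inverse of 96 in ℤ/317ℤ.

gcd(317, 96) = 1  (317 = 3×96 + 29, 96 = 3×29 + 9, 29 = 3×9 + 2, 9 = 4×2 + 1, 2 = 2×1).
Back-substituting, 96×(142) + 317×(-43) = 1.
So 96×142 ≡ 1 (mod 317), and 142 mod 317 = 142.

142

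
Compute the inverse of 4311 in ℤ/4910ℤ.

541

gcd(4910, 4311) = 1  (4910 = 1*4311 + 599, 4311 = 7*599 + 118, 599 = 5*118 + 9, 118 = 13*9 + 1, 9 = 9*1).
Back-substituting, 4311*(541) + 4910*(-475) = 1.
So 4311*541 ≡ 1 (mod 4910), and 541 mod 4910 = 541.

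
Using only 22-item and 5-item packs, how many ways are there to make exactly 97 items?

Need nonnegative integers with 22j + 5k = 97.
gcd(22, 5) = 1, and 22·(-2) + 5·(9) = 1.
So (j₀, k₀) = (-194, 873); general j = -194 + 5t, k = 873 - 22t.
j ≥ 0 ⇒ t ≥ 39; k ≥ 0 ⇒ t ≤ 39. That's 1 value of t.

1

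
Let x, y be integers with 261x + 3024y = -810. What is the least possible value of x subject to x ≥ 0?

gcd(3024, 261):
  3024 = 11×261 + 153
  261 = 1×153 + 108
  153 = 1×108 + 45
  108 = 2×45 + 18
  45 = 2×18 + 9
  18 = 2×9
so gcd(3024, 261) = 9.
9 divides -810, so solutions exist.
Back-substitute for Bézout coefficients:
  9 = 45 - 2×18
  ... = 261×(-139) + 3024×(12)
Scale by -810/9 = -90: (x₀, y₀) = (12510, -1080).
General solution: x = 12510 + 336t, y = -1080 - 29t for integer t.
x ≥ 0: smallest is 12510 mod 336 = 78 (at t = -37), with y = -7.

78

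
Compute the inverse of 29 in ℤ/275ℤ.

gcd(275, 29):
  275 = 9×29 + 14
  29 = 2×14 + 1
  14 = 14×1
so gcd(275, 29) = 1.
Back-substitute for Bézout coefficients:
  1 = 29 - 2×14
  ... = 29×(19) + 275×(-2)
So 29×19 ≡ 1 (mod 275), and 19 mod 275 = 19.

19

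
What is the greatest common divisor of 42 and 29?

1

gcd(42, 29):
  42 = 1×29 + 13
  29 = 2×13 + 3
  13 = 4×3 + 1
  3 = 3×1
so gcd(42, 29) = 1.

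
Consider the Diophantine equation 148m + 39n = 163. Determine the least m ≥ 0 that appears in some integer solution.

4

gcd(148, 39) = 1  (148 = 3·39 + 31, 39 = 1·31 + 8, 31 = 3·8 + 7, 8 = 1·7 + 1, 7 = 7·1).
1 divides 163, so solutions exist.
Back-substituting, 148·(-5) + 39·(19) = 1.
Scale by 163/1 = 163: (m₀, n₀) = (-815, 3097).
General solution: m = -815 + 39t, n = 3097 - 148t for integer t.
m ≥ 0: smallest is -815 mod 39 = 4 (at t = 21), with n = -11.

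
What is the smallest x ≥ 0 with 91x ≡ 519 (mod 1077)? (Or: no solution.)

846

gcd(1077, 91) = 1.
1 divides 519, so solutions exist.
By Bézout, 91*(-71) + 1077*(6) = 1.
So 91*(-71) ≡ 1 (mod 1077); multiply by 519: x ≡ -36849 (mod 1077).
Smallest nonnegative: x = -36849 mod 1077 = 846.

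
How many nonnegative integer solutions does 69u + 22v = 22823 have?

gcd(69, 22):
  69 = 3×22 + 3
  22 = 7×3 + 1
  3 = 3×1
so gcd(69, 22) = 1.
Back-substitute for Bézout coefficients:
  1 = 22 - 7×3
  ... = 69×(-7) + 22×(22)
Scale by 22823: one solution is (-159761, 502106). Reduce u mod 22: (3, 1028).
General: u = 3 + 22t, v = 1028 - 69t.
u ≥ 0 ⇒ t ≥ 0; v ≥ 0 ⇒ t ≤ 14. So t ∈ [0, 14]: 15 solutions.

15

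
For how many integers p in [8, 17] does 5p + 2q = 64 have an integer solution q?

5

gcd(5, 2) = 1.
By Bézout, 5*(1) + 2*(-2) = 1.
Particular solution: (0, 32).
General solution: p = 0 + 2t, q = 32 - 5t for integer t.
8 ≤ 0 + 2t ≤ 17 gives t ∈ [4, 8], which is 5 values.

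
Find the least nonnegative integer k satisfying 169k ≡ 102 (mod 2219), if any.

gcd(2219, 169):
  2219 = 13*169 + 22
  169 = 7*22 + 15
  22 = 1*15 + 7
  15 = 2*7 + 1
  7 = 7*1
so gcd(2219, 169) = 1.
1 divides 102, so solutions exist.
Back-substitute for Bézout coefficients:
  1 = 15 - 2*7
  ... = 169*(302) + 2219*(-23)
So 169*(302) ≡ 1 (mod 2219); multiply by 102: k ≡ 30804 (mod 2219).
Smallest nonnegative: k = 30804 mod 2219 = 1957.

1957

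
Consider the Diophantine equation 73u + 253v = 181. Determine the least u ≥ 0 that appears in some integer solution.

51

gcd(253, 73) = 1  (253 = 3·73 + 34, 73 = 2·34 + 5, 34 = 6·5 + 4, 5 = 1·4 + 1, 4 = 4·1).
1 divides 181, so solutions exist.
Back-substituting, 73·(52) + 253·(-15) = 1.
Scale by 181/1 = 181: (u₀, v₀) = (9412, -2715).
General solution: u = 9412 + 253t, v = -2715 - 73t for integer t.
u ≥ 0: smallest is 9412 mod 253 = 51 (at t = -37), with v = -14.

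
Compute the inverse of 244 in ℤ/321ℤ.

25

gcd(321, 244):
  321 = 1·244 + 77
  244 = 3·77 + 13
  77 = 5·13 + 12
  13 = 1·12 + 1
  12 = 12·1
so gcd(321, 244) = 1.
Back-substitute for Bézout coefficients:
  1 = 13 - 1·12
  ... = 244·(25) + 321·(-19)
So 244·25 ≡ 1 (mod 321), and 25 mod 321 = 25.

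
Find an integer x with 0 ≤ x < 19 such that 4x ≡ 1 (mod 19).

gcd(19, 4) = 1  (19 = 4*4 + 3, 4 = 1*3 + 1, 3 = 3*1).
Back-substituting, 4*(5) + 19*(-1) = 1.
So 4*5 ≡ 1 (mod 19), and 5 mod 19 = 5.

5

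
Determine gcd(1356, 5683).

gcd(5683, 1356):
  5683 = 4×1356 + 259
  1356 = 5×259 + 61
  259 = 4×61 + 15
  61 = 4×15 + 1
  15 = 15×1
so gcd(5683, 1356) = 1.

1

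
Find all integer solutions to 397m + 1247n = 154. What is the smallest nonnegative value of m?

927

gcd(1247, 397):
  1247 = 3*397 + 56
  397 = 7*56 + 5
  56 = 11*5 + 1
  5 = 5*1
so gcd(1247, 397) = 1.
1 divides 154, so solutions exist.
Back-substitute for Bézout coefficients:
  1 = 56 - 11*5
  ... = 397*(-245) + 1247*(78)
Scale by 154/1 = 154: (m₀, n₀) = (-37730, 12012).
General solution: m = -37730 + 1247t, n = 12012 - 397t for integer t.
m ≥ 0: smallest is -37730 mod 1247 = 927 (at t = 31), with n = -295.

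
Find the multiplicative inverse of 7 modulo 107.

46

gcd(107, 7):
  107 = 15×7 + 2
  7 = 3×2 + 1
  2 = 2×1
so gcd(107, 7) = 1.
Back-substitute for Bézout coefficients:
  1 = 7 - 3×2
  ... = 7×(46) + 107×(-3)
So 7×46 ≡ 1 (mod 107), and 46 mod 107 = 46.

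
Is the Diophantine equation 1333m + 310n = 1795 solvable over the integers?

gcd(1333, 310) = 31.
31 does not divide 1795 (remainder 28), so no integer solutions.

no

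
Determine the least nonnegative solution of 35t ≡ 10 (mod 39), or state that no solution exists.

gcd(39, 35):
  39 = 1×35 + 4
  35 = 8×4 + 3
  4 = 1×3 + 1
  3 = 3×1
so gcd(39, 35) = 1.
1 divides 10, so solutions exist.
Back-substitute for Bézout coefficients:
  1 = 4 - 1×3
  ... = 35×(-10) + 39×(9)
So 35×(-10) ≡ 1 (mod 39); multiply by 10: t ≡ -100 (mod 39).
Smallest nonnegative: t = -100 mod 39 = 17.

17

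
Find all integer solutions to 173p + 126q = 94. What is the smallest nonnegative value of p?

gcd(173, 126):
  173 = 1*126 + 47
  126 = 2*47 + 32
  47 = 1*32 + 15
  32 = 2*15 + 2
  15 = 7*2 + 1
  2 = 2*1
so gcd(173, 126) = 1.
1 divides 94, so solutions exist.
Back-substitute for Bézout coefficients:
  1 = 15 - 7*2
  ... = 173*(59) + 126*(-81)
Scale by 94/1 = 94: (p₀, q₀) = (5546, -7614).
General solution: p = 5546 + 126t, q = -7614 - 173t for integer t.
p ≥ 0: smallest is 5546 mod 126 = 2 (at t = -44), with q = -2.

2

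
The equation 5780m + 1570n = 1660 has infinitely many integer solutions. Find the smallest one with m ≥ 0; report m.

116

gcd(5780, 1570):
  5780 = 3×1570 + 1070
  1570 = 1×1070 + 500
  1070 = 2×500 + 70
  500 = 7×70 + 10
  70 = 7×10
so gcd(5780, 1570) = 10.
10 divides 1660, so solutions exist.
Back-substitute for Bézout coefficients:
  10 = 500 - 7×70
  ... = 5780×(-22) + 1570×(81)
Scale by 1660/10 = 166: (m₀, n₀) = (-3652, 13446).
General solution: m = -3652 + 157t, n = 13446 - 578t for integer t.
m ≥ 0: smallest is -3652 mod 157 = 116 (at t = 24), with n = -426.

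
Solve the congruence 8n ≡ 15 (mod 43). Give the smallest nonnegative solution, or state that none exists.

18

gcd(43, 8):
  43 = 5*8 + 3
  8 = 2*3 + 2
  3 = 1*2 + 1
  2 = 2*1
so gcd(43, 8) = 1.
1 divides 15, so solutions exist.
Back-substitute for Bézout coefficients:
  1 = 3 - 1*2
  ... = 8*(-16) + 43*(3)
So 8*(-16) ≡ 1 (mod 43); multiply by 15: n ≡ -240 (mod 43).
Smallest nonnegative: n = -240 mod 43 = 18.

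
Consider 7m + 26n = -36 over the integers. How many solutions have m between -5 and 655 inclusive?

25

gcd(26, 7) = 1  (26 = 3×7 + 5, 7 = 1×5 + 2, 5 = 2×2 + 1, 2 = 2×1).
Back-substituting, 7×(-11) + 26×(3) = 1.
Scale by -36: particular solution (396, -108); reduce m mod 26: (6, -3).
General solution: m = 6 + 26t, n = -3 - 7t for integer t.
-5 ≤ 6 + 26t ≤ 655 gives t ∈ [0, 24], which is 25 values.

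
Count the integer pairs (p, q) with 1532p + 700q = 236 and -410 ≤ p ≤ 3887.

gcd(1532, 700) = 4.
By Bézout, 1532·(-53) + 700·(116) = 4.
Particular solution: (23, -50).
General solution: p = 23 + 175t, q = -50 - 383t for integer t.
-410 ≤ 23 + 175t ≤ 3887 gives t ∈ [-2, 22], which is 25 values.

25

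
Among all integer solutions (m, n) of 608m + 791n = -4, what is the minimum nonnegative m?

gcd(791, 608) = 1.
1 divides -4, so solutions exist.
By Bézout, 608×(-134) + 791×(103) = 1.
Scale by -4/1 = -4: (m₀, n₀) = (536, -412).
General solution: m = 536 + 791t, n = -412 - 608t for integer t.
m ≥ 0: smallest is 536 mod 791 = 536 (at t = 0), with n = -412.

536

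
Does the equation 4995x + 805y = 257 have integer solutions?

no

gcd(4995, 805) = 5  (4995 = 6·805 + 165, 805 = 4·165 + 145, 165 = 1·145 + 20, 145 = 7·20 + 5, 20 = 4·5).
5 does not divide 257 (remainder 2), so no integer solutions.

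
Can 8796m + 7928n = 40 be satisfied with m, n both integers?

gcd(8796, 7928) = 4  (8796 = 1*7928 + 868, 7928 = 9*868 + 116, 868 = 7*116 + 56, 116 = 2*56 + 4, 56 = 14*4).
4 divides 40, so integer solutions exist.

yes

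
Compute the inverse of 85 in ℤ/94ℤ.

73

gcd(94, 85):
  94 = 1×85 + 9
  85 = 9×9 + 4
  9 = 2×4 + 1
  4 = 4×1
so gcd(94, 85) = 1.
Back-substitute for Bézout coefficients:
  1 = 9 - 2×4
  ... = 85×(-21) + 94×(19)
So 85×-21 ≡ 1 (mod 94), and -21 mod 94 = 73.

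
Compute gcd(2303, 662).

gcd(2303, 662) = 1  (2303 = 3*662 + 317, 662 = 2*317 + 28, 317 = 11*28 + 9, 28 = 3*9 + 1, 9 = 9*1).

1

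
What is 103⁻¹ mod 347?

283

gcd(347, 103) = 1  (347 = 3×103 + 38, 103 = 2×38 + 27, 38 = 1×27 + 11, 27 = 2×11 + 5, 11 = 2×5 + 1, 5 = 5×1).
Back-substituting, 103×(-64) + 347×(19) = 1.
So 103×-64 ≡ 1 (mod 347), and -64 mod 347 = 283.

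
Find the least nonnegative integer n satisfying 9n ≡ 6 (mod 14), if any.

gcd(14, 9) = 1.
1 divides 6, so solutions exist.
By Bézout, 9*(-3) + 14*(2) = 1.
So 9*(-3) ≡ 1 (mod 14); multiply by 6: n ≡ -18 (mod 14).
Smallest nonnegative: n = -18 mod 14 = 10.

10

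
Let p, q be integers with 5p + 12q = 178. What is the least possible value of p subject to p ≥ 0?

gcd(12, 5) = 1  (12 = 2*5 + 2, 5 = 2*2 + 1, 2 = 2*1).
1 divides 178, so solutions exist.
Back-substituting, 5*(5) + 12*(-2) = 1.
Scale by 178/1 = 178: (p₀, q₀) = (890, -356).
General solution: p = 890 + 12t, q = -356 - 5t for integer t.
p ≥ 0: smallest is 890 mod 12 = 2 (at t = -74), with q = 14.

2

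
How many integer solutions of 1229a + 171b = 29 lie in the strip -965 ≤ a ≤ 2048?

gcd(1229, 171):
  1229 = 7·171 + 32
  171 = 5·32 + 11
  32 = 2·11 + 10
  11 = 1·10 + 1
  10 = 10·1
so gcd(1229, 171) = 1.
Back-substitute for Bézout coefficients:
  1 = 11 - 1·10
  ... = 1229·(-16) + 171·(115)
Scale by 29: particular solution (-464, 3335); reduce a mod 171: (49, -352).
General solution: a = 49 + 171t, b = -352 - 1229t for integer t.
-965 ≤ 49 + 171t ≤ 2048 gives t ∈ [-5, 11], which is 17 values.

17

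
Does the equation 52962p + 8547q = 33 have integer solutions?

no

gcd(52962, 8547):
  52962 = 6·8547 + 1680
  8547 = 5·1680 + 147
  1680 = 11·147 + 63
  147 = 2·63 + 21
  63 = 3·21
so gcd(52962, 8547) = 21.
21 does not divide 33 (remainder 12), so no integer solutions.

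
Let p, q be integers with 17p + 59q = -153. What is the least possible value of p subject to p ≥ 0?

gcd(59, 17):
  59 = 3·17 + 8
  17 = 2·8 + 1
  8 = 8·1
so gcd(59, 17) = 1.
1 divides -153, so solutions exist.
Back-substitute for Bézout coefficients:
  1 = 17 - 2·8
  ... = 17·(7) + 59·(-2)
Scale by -153/1 = -153: (p₀, q₀) = (-1071, 306).
General solution: p = -1071 + 59t, q = 306 - 17t for integer t.
p ≥ 0: smallest is -1071 mod 59 = 50 (at t = 19), with q = -17.

50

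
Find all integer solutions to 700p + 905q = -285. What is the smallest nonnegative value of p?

gcd(905, 700):
  905 = 1·700 + 205
  700 = 3·205 + 85
  205 = 2·85 + 35
  85 = 2·35 + 15
  35 = 2·15 + 5
  15 = 3·5
so gcd(905, 700) = 5.
5 divides -285, so solutions exist.
Back-substitute for Bézout coefficients:
  5 = 35 - 2·15
  ... = 700·(-53) + 905·(41)
Scale by -285/5 = -57: (p₀, q₀) = (3021, -2337).
General solution: p = 3021 + 181t, q = -2337 - 140t for integer t.
p ≥ 0: smallest is 3021 mod 181 = 125 (at t = -16), with q = -97.

125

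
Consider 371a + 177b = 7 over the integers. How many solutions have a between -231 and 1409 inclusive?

gcd(371, 177):
  371 = 2*177 + 17
  177 = 10*17 + 7
  17 = 2*7 + 3
  7 = 2*3 + 1
  3 = 3*1
so gcd(371, 177) = 1.
Back-substitute for Bézout coefficients:
  1 = 7 - 2*3
  ... = 371*(-52) + 177*(109)
Scale by 7: particular solution (-364, 763); reduce a mod 177: (167, -350).
General solution: a = 167 + 177t, b = -350 - 371t for integer t.
-231 ≤ 167 + 177t ≤ 1409 gives t ∈ [-2, 7], which is 10 values.

10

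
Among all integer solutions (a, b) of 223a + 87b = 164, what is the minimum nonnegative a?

14

gcd(223, 87):
  223 = 2*87 + 49
  87 = 1*49 + 38
  49 = 1*38 + 11
  38 = 3*11 + 5
  11 = 2*5 + 1
  5 = 5*1
so gcd(223, 87) = 1.
1 divides 164, so solutions exist.
Back-substitute for Bézout coefficients:
  1 = 11 - 2*5
  ... = 223*(16) + 87*(-41)
Scale by 164/1 = 164: (a₀, b₀) = (2624, -6724).
General solution: a = 2624 + 87t, b = -6724 - 223t for integer t.
a ≥ 0: smallest is 2624 mod 87 = 14 (at t = -30), with b = -34.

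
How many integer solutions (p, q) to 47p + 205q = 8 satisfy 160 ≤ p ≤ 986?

gcd(205, 47) = 1.
By Bézout, 47*(48) + 205*(-11) = 1.
Particular solution: (179, -41).
General solution: p = 179 + 205t, q = -41 - 47t for integer t.
160 ≤ 179 + 205t ≤ 986 gives t ∈ [0, 3], which is 4 values.

4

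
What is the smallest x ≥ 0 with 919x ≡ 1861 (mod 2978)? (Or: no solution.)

1457

gcd(2978, 919):
  2978 = 3×919 + 221
  919 = 4×221 + 35
  221 = 6×35 + 11
  35 = 3×11 + 2
  11 = 5×2 + 1
  2 = 2×1
so gcd(2978, 919) = 1.
1 divides 1861, so solutions exist.
Back-substitute for Bézout coefficients:
  1 = 11 - 5×2
  ... = 919×(-1361) + 2978×(420)
So 919×(-1361) ≡ 1 (mod 2978); multiply by 1861: x ≡ -2532821 (mod 2978).
Smallest nonnegative: x = -2532821 mod 2978 = 1457.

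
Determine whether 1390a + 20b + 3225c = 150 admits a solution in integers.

yes

gcd(1390, 20) = 10  (1390 = 69*20 + 10, 20 = 2*10).
gcd(10, 3225) = 5.
5 divides 150, so integer solutions exist.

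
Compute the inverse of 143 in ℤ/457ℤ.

310

gcd(457, 143):
  457 = 3·143 + 28
  143 = 5·28 + 3
  28 = 9·3 + 1
  3 = 3·1
so gcd(457, 143) = 1.
Back-substitute for Bézout coefficients:
  1 = 28 - 9·3
  ... = 143·(-147) + 457·(46)
So 143·-147 ≡ 1 (mod 457), and -147 mod 457 = 310.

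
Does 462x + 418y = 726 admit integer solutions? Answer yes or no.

yes

gcd(462, 418) = 22  (462 = 1*418 + 44, 418 = 9*44 + 22, 44 = 2*22).
22 divides 726, so integer solutions exist.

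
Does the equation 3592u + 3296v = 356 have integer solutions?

no

gcd(3592, 3296) = 8  (3592 = 1*3296 + 296, 3296 = 11*296 + 40, 296 = 7*40 + 16, 40 = 2*16 + 8, 16 = 2*8).
8 does not divide 356 (remainder 4), so no integer solutions.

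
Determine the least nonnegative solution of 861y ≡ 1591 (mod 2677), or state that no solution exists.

gcd(2677, 861) = 1.
1 divides 1591, so solutions exist.
By Bézout, 861*(-712) + 2677*(229) = 1.
So 861*(-712) ≡ 1 (mod 2677); multiply by 1591: y ≡ -1132792 (mod 2677).
Smallest nonnegative: y = -1132792 mod 2677 = 2256.

2256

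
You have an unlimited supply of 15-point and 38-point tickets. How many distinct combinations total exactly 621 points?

Need nonnegative integers with 15j + 38k = 621.
gcd(15, 38) = 1, and 15·(-5) + 38·(2) = 1.
So (j₀, k₀) = (-3105, 1242); general j = -3105 + 38t, k = 1242 - 15t.
j ≥ 0 ⇒ t ≥ 82; k ≥ 0 ⇒ t ≤ 82. That's 1 value of t.

1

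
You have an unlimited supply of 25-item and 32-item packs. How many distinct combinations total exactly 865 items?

1

Need nonnegative integers with 25j + 32k = 865.
gcd(25, 32) = 1, and 25·(9) + 32·(-7) = 1.
So (j₀, k₀) = (7785, -6055); general j = 7785 + 32t, k = -6055 - 25t.
j ≥ 0 ⇒ t ≥ -243; k ≥ 0 ⇒ t ≤ -243. That's 1 value of t.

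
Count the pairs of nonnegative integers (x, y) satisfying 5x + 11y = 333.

gcd(11, 5):
  11 = 2×5 + 1
  5 = 5×1
so gcd(11, 5) = 1.
Back-substitute for Bézout coefficients:
  1 = 11 - 2×5
  ... = 5×(-2) + 11×(1)
Scale by 333: one solution is (-666, 333). Reduce x mod 11: (5, 28).
General: x = 5 + 11t, y = 28 - 5t.
x ≥ 0 ⇒ t ≥ 0; y ≥ 0 ⇒ t ≤ 5. So t ∈ [0, 5]: 6 solutions.

6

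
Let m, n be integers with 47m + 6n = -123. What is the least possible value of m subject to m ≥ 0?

gcd(47, 6) = 1.
1 divides -123, so solutions exist.
By Bézout, 47*(-1) + 6*(8) = 1.
Scale by -123/1 = -123: (m₀, n₀) = (123, -984).
General solution: m = 123 + 6t, n = -984 - 47t for integer t.
m ≥ 0: smallest is 123 mod 6 = 3 (at t = -20), with n = -44.

3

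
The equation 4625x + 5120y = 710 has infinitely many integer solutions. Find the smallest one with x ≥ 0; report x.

102

gcd(5120, 4625):
  5120 = 1×4625 + 495
  4625 = 9×495 + 170
  495 = 2×170 + 155
  170 = 1×155 + 15
  155 = 10×15 + 5
  15 = 3×5
so gcd(5120, 4625) = 5.
5 divides 710, so solutions exist.
Back-substitute for Bézout coefficients:
  5 = 155 - 10×15
  ... = 4625×(-331) + 5120×(299)
Scale by 710/5 = 142: (x₀, y₀) = (-47002, 42458).
General solution: x = -47002 + 1024t, y = 42458 - 925t for integer t.
x ≥ 0: smallest is -47002 mod 1024 = 102 (at t = 46), with y = -92.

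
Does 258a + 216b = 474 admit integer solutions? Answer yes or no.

yes

gcd(258, 216) = 6  (258 = 1*216 + 42, 216 = 5*42 + 6, 42 = 7*6).
6 divides 474, so integer solutions exist.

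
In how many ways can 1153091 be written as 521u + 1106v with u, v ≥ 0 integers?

2

gcd(1106, 521) = 1  (1106 = 2·521 + 64, 521 = 8·64 + 9, 64 = 7·9 + 1, 9 = 9·1).
Back-substituting, 521·(-121) + 1106·(57) = 1.
Scale by 1153091: one solution is (-139524011, 65726187). Reduce u mod 1106: (101, 995).
General: u = 101 + 1106t, v = 995 - 521t.
u ≥ 0 ⇒ t ≥ 0; v ≥ 0 ⇒ t ≤ 1. So t ∈ [0, 1]: 2 solutions.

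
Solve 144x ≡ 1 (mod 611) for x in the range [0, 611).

gcd(611, 144) = 1.
By Bézout, 144*(157) + 611*(-37) = 1.
So 144*157 ≡ 1 (mod 611), and 157 mod 611 = 157.

157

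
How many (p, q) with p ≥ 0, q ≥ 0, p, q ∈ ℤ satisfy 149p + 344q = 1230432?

gcd(344, 149):
  344 = 2*149 + 46
  149 = 3*46 + 11
  46 = 4*11 + 2
  11 = 5*2 + 1
  2 = 2*1
so gcd(344, 149) = 1.
Back-substitute for Bézout coefficients:
  1 = 11 - 5*2
  ... = 149*(157) + 344*(-68)
Scale by 1230432: one solution is (193177824, -83669376). Reduce p mod 344: (152, 3511).
General: p = 152 + 344t, q = 3511 - 149t.
p ≥ 0 ⇒ t ≥ 0; q ≥ 0 ⇒ t ≤ 23. So t ∈ [0, 23]: 24 solutions.

24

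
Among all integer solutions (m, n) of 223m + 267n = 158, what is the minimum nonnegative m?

gcd(267, 223) = 1  (267 = 1·223 + 44, 223 = 5·44 + 3, 44 = 14·3 + 2, 3 = 1·2 + 1, 2 = 2·1).
1 divides 158, so solutions exist.
Back-substituting, 223·(91) + 267·(-76) = 1.
Scale by 158/1 = 158: (m₀, n₀) = (14378, -12008).
General solution: m = 14378 + 267t, n = -12008 - 223t for integer t.
m ≥ 0: smallest is 14378 mod 267 = 227 (at t = -53), with n = -189.

227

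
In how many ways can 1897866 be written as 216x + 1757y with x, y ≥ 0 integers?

gcd(1757, 216) = 1  (1757 = 8×216 + 29, 216 = 7×29 + 13, 29 = 2×13 + 3, 13 = 4×3 + 1, 3 = 3×1).
Back-substituting, 216×(545) + 1757×(-67) = 1.
Scale by 1897866: one solution is (1034336970, -127157022). Reduce x mod 1757: (1612, 882).
General: x = 1612 + 1757t, y = 882 - 216t.
x ≥ 0 ⇒ t ≥ 0; y ≥ 0 ⇒ t ≤ 4. So t ∈ [0, 4]: 5 solutions.

5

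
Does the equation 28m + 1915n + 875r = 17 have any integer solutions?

gcd(1915, 28) = 1  (1915 = 68×28 + 11, 28 = 2×11 + 6, 11 = 1×6 + 5, 6 = 1×5 + 1, 5 = 5×1).
gcd(1, 875) = 1.
1 divides 17, so integer solutions exist.

yes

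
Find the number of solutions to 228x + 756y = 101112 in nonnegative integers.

7

gcd(756, 228) = 12.
By Bézout, 228·(10) + 756·(-3) = 12.
One solution: (29, 125).
General: x = 29 + 63t, y = 125 - 19t.
x ≥ 0 ⇒ t ≥ 0; y ≥ 0 ⇒ t ≤ 6. So t ∈ [0, 6]: 7 solutions.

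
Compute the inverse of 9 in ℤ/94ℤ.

gcd(94, 9):
  94 = 10*9 + 4
  9 = 2*4 + 1
  4 = 4*1
so gcd(94, 9) = 1.
Back-substitute for Bézout coefficients:
  1 = 9 - 2*4
  ... = 9*(21) + 94*(-2)
So 9*21 ≡ 1 (mod 94), and 21 mod 94 = 21.

21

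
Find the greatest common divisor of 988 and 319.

1

gcd(988, 319):
  988 = 3*319 + 31
  319 = 10*31 + 9
  31 = 3*9 + 4
  9 = 2*4 + 1
  4 = 4*1
so gcd(988, 319) = 1.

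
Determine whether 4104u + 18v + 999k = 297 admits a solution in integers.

gcd(4104, 18) = 18  (4104 = 228*18).
gcd(18, 999) = 9.
9 divides 297, so integer solutions exist.

yes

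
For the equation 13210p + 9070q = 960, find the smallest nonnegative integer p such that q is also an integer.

342

gcd(13210, 9070) = 10  (13210 = 1*9070 + 4140, 9070 = 2*4140 + 790, 4140 = 5*790 + 190, 790 = 4*190 + 30, 190 = 6*30 + 10, 30 = 3*10).
10 divides 960, so solutions exist.
Back-substituting, 13210*(287) + 9070*(-418) = 10.
Scale by 960/10 = 96: (p₀, q₀) = (27552, -40128).
General solution: p = 27552 + 907t, q = -40128 - 1321t for integer t.
p ≥ 0: smallest is 27552 mod 907 = 342 (at t = -30), with q = -498.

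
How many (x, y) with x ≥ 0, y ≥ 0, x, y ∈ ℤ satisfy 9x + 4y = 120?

gcd(9, 4) = 1.
By Bézout, 9*(1) + 4*(-2) = 1.
One solution: (0, 30).
General: x = 0 + 4t, y = 30 - 9t.
x ≥ 0 ⇒ t ≥ 0; y ≥ 0 ⇒ t ≤ 3. So t ∈ [0, 3]: 4 solutions.

4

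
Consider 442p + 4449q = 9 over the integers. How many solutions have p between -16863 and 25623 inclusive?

gcd(4449, 442) = 1  (4449 = 10·442 + 29, 442 = 15·29 + 7, 29 = 4·7 + 1, 7 = 7·1).
Back-substituting, 442·(-614) + 4449·(61) = 1.
Scale by 9: particular solution (-5526, 549); reduce p mod 4449: (3372, -335).
General solution: p = 3372 + 4449t, q = -335 - 442t for integer t.
-16863 ≤ 3372 + 4449t ≤ 25623 gives t ∈ [-4, 5], which is 10 values.

10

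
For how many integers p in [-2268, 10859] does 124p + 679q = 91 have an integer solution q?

19

gcd(679, 124) = 1  (679 = 5×124 + 59, 124 = 2×59 + 6, 59 = 9×6 + 5, 6 = 1×5 + 1, 5 = 5×1).
Back-substituting, 124×(115) + 679×(-21) = 1.
Scale by 91: particular solution (10465, -1911); reduce p mod 679: (280, -51).
General solution: p = 280 + 679t, q = -51 - 124t for integer t.
-2268 ≤ 280 + 679t ≤ 10859 gives t ∈ [-3, 15], which is 19 values.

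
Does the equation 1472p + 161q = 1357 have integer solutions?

gcd(1472, 161) = 23  (1472 = 9*161 + 23, 161 = 7*23).
23 divides 1357, so integer solutions exist.

yes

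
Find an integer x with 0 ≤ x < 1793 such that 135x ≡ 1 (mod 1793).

1368

gcd(1793, 135) = 1.
By Bézout, 135×(-425) + 1793×(32) = 1.
So 135×-425 ≡ 1 (mod 1793), and -425 mod 1793 = 1368.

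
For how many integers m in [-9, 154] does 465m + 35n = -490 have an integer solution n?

24

gcd(465, 35):
  465 = 13*35 + 10
  35 = 3*10 + 5
  10 = 2*5
so gcd(465, 35) = 5.
Back-substitute for Bézout coefficients:
  5 = 35 - 3*10
  ... = 465*(-3) + 35*(40)
Scale by -98: particular solution (294, -3920); reduce m mod 7: (0, -14).
General solution: m = 0 + 7t, n = -14 - 93t for integer t.
-9 ≤ 0 + 7t ≤ 154 gives t ∈ [-1, 22], which is 24 values.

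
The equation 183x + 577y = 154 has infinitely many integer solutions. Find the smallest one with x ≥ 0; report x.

272

gcd(577, 183):
  577 = 3·183 + 28
  183 = 6·28 + 15
  28 = 1·15 + 13
  15 = 1·13 + 2
  13 = 6·2 + 1
  2 = 2·1
so gcd(577, 183) = 1.
1 divides 154, so solutions exist.
Back-substitute for Bézout coefficients:
  1 = 13 - 6·2
  ... = 183·(-268) + 577·(85)
Scale by 154/1 = 154: (x₀, y₀) = (-41272, 13090).
General solution: x = -41272 + 577t, y = 13090 - 183t for integer t.
x ≥ 0: smallest is -41272 mod 577 = 272 (at t = 72), with y = -86.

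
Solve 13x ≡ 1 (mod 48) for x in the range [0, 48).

37

gcd(48, 13):
  48 = 3·13 + 9
  13 = 1·9 + 4
  9 = 2·4 + 1
  4 = 4·1
so gcd(48, 13) = 1.
Back-substitute for Bézout coefficients:
  1 = 9 - 2·4
  ... = 13·(-11) + 48·(3)
So 13·-11 ≡ 1 (mod 48), and -11 mod 48 = 37.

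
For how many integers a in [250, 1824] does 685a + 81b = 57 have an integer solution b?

20

gcd(685, 81):
  685 = 8*81 + 37
  81 = 2*37 + 7
  37 = 5*7 + 2
  7 = 3*2 + 1
  2 = 2*1
so gcd(685, 81) = 1.
Back-substitute for Bézout coefficients:
  1 = 7 - 3*2
  ... = 685*(-35) + 81*(296)
Scale by 57: particular solution (-1995, 16872); reduce a mod 81: (30, -253).
General solution: a = 30 + 81t, b = -253 - 685t for integer t.
250 ≤ 30 + 81t ≤ 1824 gives t ∈ [3, 22], which is 20 values.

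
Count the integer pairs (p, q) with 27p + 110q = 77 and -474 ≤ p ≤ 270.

7

gcd(110, 27) = 1.
By Bézout, 27*(53) + 110*(-13) = 1.
Particular solution: (11, -2).
General solution: p = 11 + 110t, q = -2 - 27t for integer t.
-474 ≤ 11 + 110t ≤ 270 gives t ∈ [-4, 2], which is 7 values.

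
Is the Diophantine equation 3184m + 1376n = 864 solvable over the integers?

gcd(3184, 1376) = 16  (3184 = 2×1376 + 432, 1376 = 3×432 + 80, 432 = 5×80 + 32, 80 = 2×32 + 16, 32 = 2×16).
16 divides 864, so integer solutions exist.

yes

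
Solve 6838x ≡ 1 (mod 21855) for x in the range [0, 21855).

1972

gcd(21855, 6838) = 1  (21855 = 3*6838 + 1341, 6838 = 5*1341 + 133, 1341 = 10*133 + 11, 133 = 12*11 + 1, 11 = 11*1).
Back-substituting, 6838*(1972) + 21855*(-617) = 1.
So 6838*1972 ≡ 1 (mod 21855), and 1972 mod 21855 = 1972.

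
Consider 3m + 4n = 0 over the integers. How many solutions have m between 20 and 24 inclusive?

2

gcd(4, 3) = 1  (4 = 1×3 + 1, 3 = 3×1).
Back-substituting, 3×(-1) + 4×(1) = 1.
Scale by 0: particular solution (0, 0); reduce m mod 4: (0, 0).
General solution: m = 0 + 4t, n = 0 - 3t for integer t.
20 ≤ 0 + 4t ≤ 24 gives t ∈ [5, 6], which is 2 values.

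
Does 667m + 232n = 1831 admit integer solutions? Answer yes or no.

no

gcd(667, 232) = 29  (667 = 2·232 + 203, 232 = 1·203 + 29, 203 = 7·29).
29 does not divide 1831 (remainder 4), so no integer solutions.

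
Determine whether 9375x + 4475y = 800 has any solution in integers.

gcd(9375, 4475) = 25  (9375 = 2×4475 + 425, 4475 = 10×425 + 225, 425 = 1×225 + 200, 225 = 1×200 + 25, 200 = 8×25).
25 divides 800, so integer solutions exist.

yes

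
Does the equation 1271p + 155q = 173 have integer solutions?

no

gcd(1271, 155):
  1271 = 8×155 + 31
  155 = 5×31
so gcd(1271, 155) = 31.
31 does not divide 173 (remainder 18), so no integer solutions.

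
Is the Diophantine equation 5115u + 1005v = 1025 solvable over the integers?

gcd(5115, 1005) = 15  (5115 = 5·1005 + 90, 1005 = 11·90 + 15, 90 = 6·15).
15 does not divide 1025 (remainder 5), so no integer solutions.

no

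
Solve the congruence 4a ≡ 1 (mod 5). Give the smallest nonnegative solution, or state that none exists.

gcd(5, 4) = 1  (5 = 1×4 + 1, 4 = 4×1).
1 divides 1, so solutions exist.
Back-substituting, 4×(-1) + 5×(1) = 1.
So 4×(-1) ≡ 1 (mod 5); multiply by 1: a ≡ -1 (mod 5).
Smallest nonnegative: a = -1 mod 5 = 4.

4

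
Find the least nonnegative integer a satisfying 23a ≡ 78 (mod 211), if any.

gcd(211, 23) = 1.
1 divides 78, so solutions exist.
By Bézout, 23×(-55) + 211×(6) = 1.
So 23×(-55) ≡ 1 (mod 211); multiply by 78: a ≡ -4290 (mod 211).
Smallest nonnegative: a = -4290 mod 211 = 141.

141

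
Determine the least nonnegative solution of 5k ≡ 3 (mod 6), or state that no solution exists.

3

gcd(6, 5) = 1  (6 = 1*5 + 1, 5 = 5*1).
1 divides 3, so solutions exist.
Back-substituting, 5*(-1) + 6*(1) = 1.
So 5*(-1) ≡ 1 (mod 6); multiply by 3: k ≡ -3 (mod 6).
Smallest nonnegative: k = -3 mod 6 = 3.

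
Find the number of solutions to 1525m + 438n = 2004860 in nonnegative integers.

gcd(1525, 438):
  1525 = 3*438 + 211
  438 = 2*211 + 16
  211 = 13*16 + 3
  16 = 5*3 + 1
  3 = 3*1
so gcd(1525, 438) = 1.
Back-substitute for Bézout coefficients:
  1 = 16 - 5*3
  ... = 1525*(-137) + 438*(477)
Scale by 2004860: one solution is (-274665820, 956318220). Reduce m mod 438: (38, 4445).
General: m = 38 + 438t, n = 4445 - 1525t.
m ≥ 0 ⇒ t ≥ 0; n ≥ 0 ⇒ t ≤ 2. So t ∈ [0, 2]: 3 solutions.

3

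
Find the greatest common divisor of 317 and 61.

gcd(317, 61) = 1  (317 = 5*61 + 12, 61 = 5*12 + 1, 12 = 12*1).

1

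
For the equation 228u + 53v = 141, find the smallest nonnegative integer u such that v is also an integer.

gcd(228, 53):
  228 = 4·53 + 16
  53 = 3·16 + 5
  16 = 3·5 + 1
  5 = 5·1
so gcd(228, 53) = 1.
1 divides 141, so solutions exist.
Back-substitute for Bézout coefficients:
  1 = 16 - 3·5
  ... = 228·(10) + 53·(-43)
Scale by 141/1 = 141: (u₀, v₀) = (1410, -6063).
General solution: u = 1410 + 53t, v = -6063 - 228t for integer t.
u ≥ 0: smallest is 1410 mod 53 = 32 (at t = -26), with v = -135.

32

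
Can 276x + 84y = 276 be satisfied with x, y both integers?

gcd(276, 84):
  276 = 3×84 + 24
  84 = 3×24 + 12
  24 = 2×12
so gcd(276, 84) = 12.
12 divides 276, so integer solutions exist.

yes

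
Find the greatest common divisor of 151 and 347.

1

gcd(347, 151):
  347 = 2*151 + 45
  151 = 3*45 + 16
  45 = 2*16 + 13
  16 = 1*13 + 3
  13 = 4*3 + 1
  3 = 3*1
so gcd(347, 151) = 1.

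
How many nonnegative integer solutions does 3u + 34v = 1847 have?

gcd(34, 3) = 1  (34 = 11·3 + 1, 3 = 3·1).
Back-substituting, 3·(-11) + 34·(1) = 1.
Scale by 1847: one solution is (-20317, 1847). Reduce u mod 34: (15, 53).
General: u = 15 + 34t, v = 53 - 3t.
u ≥ 0 ⇒ t ≥ 0; v ≥ 0 ⇒ t ≤ 17. So t ∈ [0, 17]: 18 solutions.

18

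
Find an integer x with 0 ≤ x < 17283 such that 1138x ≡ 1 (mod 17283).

14443

gcd(17283, 1138):
  17283 = 15×1138 + 213
  1138 = 5×213 + 73
  213 = 2×73 + 67
  73 = 1×67 + 6
  67 = 11×6 + 1
  6 = 6×1
so gcd(17283, 1138) = 1.
Back-substitute for Bézout coefficients:
  1 = 67 - 11×6
  ... = 1138×(-2840) + 17283×(187)
So 1138×-2840 ≡ 1 (mod 17283), and -2840 mod 17283 = 14443.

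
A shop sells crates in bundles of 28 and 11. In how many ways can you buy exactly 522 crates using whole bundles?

1

Need nonnegative integers with 28j + 11k = 522.
gcd(28, 11) = 1, and 28·(2) + 11·(-5) = 1.
So (j₀, k₀) = (1044, -2610); general j = 1044 + 11t, k = -2610 - 28t.
j ≥ 0 ⇒ t ≥ -94; k ≥ 0 ⇒ t ≤ -94. That's 1 value of t.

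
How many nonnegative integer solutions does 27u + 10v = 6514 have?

gcd(27, 10):
  27 = 2*10 + 7
  10 = 1*7 + 3
  7 = 2*3 + 1
  3 = 3*1
so gcd(27, 10) = 1.
Back-substitute for Bézout coefficients:
  1 = 7 - 2*3
  ... = 27*(3) + 10*(-8)
Scale by 6514: one solution is (19542, -52112). Reduce u mod 10: (2, 646).
General: u = 2 + 10t, v = 646 - 27t.
u ≥ 0 ⇒ t ≥ 0; v ≥ 0 ⇒ t ≤ 23. So t ∈ [0, 23]: 24 solutions.

24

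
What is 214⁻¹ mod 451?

196

gcd(451, 214) = 1  (451 = 2*214 + 23, 214 = 9*23 + 7, 23 = 3*7 + 2, 7 = 3*2 + 1, 2 = 2*1).
Back-substituting, 214*(196) + 451*(-93) = 1.
So 214*196 ≡ 1 (mod 451), and 196 mod 451 = 196.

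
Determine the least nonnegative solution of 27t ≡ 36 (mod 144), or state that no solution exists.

12

gcd(144, 27):
  144 = 5*27 + 9
  27 = 3*9
so gcd(144, 27) = 9.
9 divides 36, so solutions exist.
Back-substitute for Bézout coefficients:
  9 = 144 - 5*27
  ... = 27*(-5) + 144*(1)
So 27*(-5) ≡ 9 (mod 144); multiply by 4: t ≡ -20 (mod 16).
Smallest nonnegative: t = -20 mod 16 = 12.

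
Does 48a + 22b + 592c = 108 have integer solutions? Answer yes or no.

gcd(48, 22) = 2.
gcd(2, 592) = 2.
2 divides 108, so integer solutions exist.

yes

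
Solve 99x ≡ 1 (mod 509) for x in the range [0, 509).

gcd(509, 99) = 1.
By Bézout, 99*(36) + 509*(-7) = 1.
So 99*36 ≡ 1 (mod 509), and 36 mod 509 = 36.

36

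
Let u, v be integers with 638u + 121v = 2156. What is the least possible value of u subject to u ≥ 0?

3

gcd(638, 121):
  638 = 5·121 + 33
  121 = 3·33 + 22
  33 = 1·22 + 11
  22 = 2·11
so gcd(638, 121) = 11.
11 divides 2156, so solutions exist.
Back-substitute for Bézout coefficients:
  11 = 33 - 1·22
  ... = 638·(4) + 121·(-21)
Scale by 2156/11 = 196: (u₀, v₀) = (784, -4116).
General solution: u = 784 + 11t, v = -4116 - 58t for integer t.
u ≥ 0: smallest is 784 mod 11 = 3 (at t = -71), with v = 2.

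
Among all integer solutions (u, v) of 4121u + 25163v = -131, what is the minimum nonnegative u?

gcd(25163, 4121) = 1.
1 divides -131, so solutions exist.
By Bézout, 4121*(-4952) + 25163*(811) = 1.
Scale by -131/1 = -131: (u₀, v₀) = (648712, -106241).
General solution: u = 648712 + 25163t, v = -106241 - 4121t for integer t.
u ≥ 0: smallest is 648712 mod 25163 = 19637 (at t = -25), with v = -3216.

19637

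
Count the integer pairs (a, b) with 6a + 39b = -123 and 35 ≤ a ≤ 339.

gcd(39, 6) = 3.
By Bézout, 6×(-6) + 39×(1) = 3.
Particular solution: (12, -5).
General solution: a = 12 + 13t, b = -5 - 2t for integer t.
35 ≤ 12 + 13t ≤ 339 gives t ∈ [2, 25], which is 24 values.

24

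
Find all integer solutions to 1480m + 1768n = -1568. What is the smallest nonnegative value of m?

30

gcd(1768, 1480) = 8.
8 divides -1568, so solutions exist.
By Bézout, 1480*(-43) + 1768*(36) = 8.
Scale by -1568/8 = -196: (m₀, n₀) = (8428, -7056).
General solution: m = 8428 + 221t, n = -7056 - 185t for integer t.
m ≥ 0: smallest is 8428 mod 221 = 30 (at t = -38), with n = -26.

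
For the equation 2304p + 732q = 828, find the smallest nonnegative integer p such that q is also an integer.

28

gcd(2304, 732) = 12  (2304 = 3*732 + 108, 732 = 6*108 + 84, 108 = 1*84 + 24, 84 = 3*24 + 12, 24 = 2*12).
12 divides 828, so solutions exist.
Back-substituting, 2304*(-27) + 732*(85) = 12.
Scale by 828/12 = 69: (p₀, q₀) = (-1863, 5865).
General solution: p = -1863 + 61t, q = 5865 - 192t for integer t.
p ≥ 0: smallest is -1863 mod 61 = 28 (at t = 31), with q = -87.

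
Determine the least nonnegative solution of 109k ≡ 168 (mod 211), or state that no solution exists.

48

gcd(211, 109):
  211 = 1×109 + 102
  109 = 1×102 + 7
  102 = 14×7 + 4
  7 = 1×4 + 3
  4 = 1×3 + 1
  3 = 3×1
so gcd(211, 109) = 1.
1 divides 168, so solutions exist.
Back-substitute for Bézout coefficients:
  1 = 4 - 1×3
  ... = 109×(-60) + 211×(31)
So 109×(-60) ≡ 1 (mod 211); multiply by 168: k ≡ -10080 (mod 211).
Smallest nonnegative: k = -10080 mod 211 = 48.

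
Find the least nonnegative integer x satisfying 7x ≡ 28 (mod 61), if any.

gcd(61, 7):
  61 = 8*7 + 5
  7 = 1*5 + 2
  5 = 2*2 + 1
  2 = 2*1
so gcd(61, 7) = 1.
1 divides 28, so solutions exist.
Back-substitute for Bézout coefficients:
  1 = 5 - 2*2
  ... = 7*(-26) + 61*(3)
So 7*(-26) ≡ 1 (mod 61); multiply by 28: x ≡ -728 (mod 61).
Smallest nonnegative: x = -728 mod 61 = 4.

4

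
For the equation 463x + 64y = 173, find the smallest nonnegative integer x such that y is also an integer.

3

gcd(463, 64):
  463 = 7×64 + 15
  64 = 4×15 + 4
  15 = 3×4 + 3
  4 = 1×3 + 1
  3 = 3×1
so gcd(463, 64) = 1.
1 divides 173, so solutions exist.
Back-substitute for Bézout coefficients:
  1 = 4 - 1×3
  ... = 463×(-17) + 64×(123)
Scale by 173/1 = 173: (x₀, y₀) = (-2941, 21279).
General solution: x = -2941 + 64t, y = 21279 - 463t for integer t.
x ≥ 0: smallest is -2941 mod 64 = 3 (at t = 46), with y = -19.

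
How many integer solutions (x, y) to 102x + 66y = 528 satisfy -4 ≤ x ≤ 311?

29

gcd(102, 66) = 6  (102 = 1*66 + 36, 66 = 1*36 + 30, 36 = 1*30 + 6, 30 = 5*6).
Back-substituting, 102*(2) + 66*(-3) = 6.
Scale by 88: particular solution (176, -264); reduce x mod 11: (0, 8).
General solution: x = 0 + 11t, y = 8 - 17t for integer t.
-4 ≤ 0 + 11t ≤ 311 gives t ∈ [0, 28], which is 29 values.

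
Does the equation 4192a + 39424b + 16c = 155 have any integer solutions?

gcd(39424, 4192):
  39424 = 9*4192 + 1696
  4192 = 2*1696 + 800
  1696 = 2*800 + 96
  800 = 8*96 + 32
  96 = 3*32
so gcd(39424, 4192) = 32.
gcd(32, 16) = 16.
16 does not divide 155 (remainder 11), so no integer solutions.

no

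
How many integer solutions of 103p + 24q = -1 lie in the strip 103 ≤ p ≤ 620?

gcd(103, 24):
  103 = 4*24 + 7
  24 = 3*7 + 3
  7 = 2*3 + 1
  3 = 3*1
so gcd(103, 24) = 1.
Back-substitute for Bézout coefficients:
  1 = 7 - 2*3
  ... = 103*(7) + 24*(-30)
Scale by -1: particular solution (-7, 30); reduce p mod 24: (17, -73).
General solution: p = 17 + 24t, q = -73 - 103t for integer t.
103 ≤ 17 + 24t ≤ 620 gives t ∈ [4, 25], which is 22 values.

22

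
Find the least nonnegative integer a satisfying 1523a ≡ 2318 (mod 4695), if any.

gcd(4695, 1523):
  4695 = 3*1523 + 126
  1523 = 12*126 + 11
  126 = 11*11 + 5
  11 = 2*5 + 1
  5 = 5*1
so gcd(4695, 1523) = 1.
1 divides 2318, so solutions exist.
Back-substitute for Bézout coefficients:
  1 = 11 - 2*5
  ... = 1523*(857) + 4695*(-278)
So 1523*(857) ≡ 1 (mod 4695); multiply by 2318: a ≡ 1986526 (mod 4695).
Smallest nonnegative: a = 1986526 mod 4695 = 541.

541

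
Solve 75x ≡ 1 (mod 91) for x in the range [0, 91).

17

gcd(91, 75):
  91 = 1·75 + 16
  75 = 4·16 + 11
  16 = 1·11 + 5
  11 = 2·5 + 1
  5 = 5·1
so gcd(91, 75) = 1.
Back-substitute for Bézout coefficients:
  1 = 11 - 2·5
  ... = 75·(17) + 91·(-14)
So 75·17 ≡ 1 (mod 91), and 17 mod 91 = 17.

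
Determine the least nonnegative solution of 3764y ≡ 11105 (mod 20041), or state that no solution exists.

6323

gcd(20041, 3764) = 1  (20041 = 5×3764 + 1221, 3764 = 3×1221 + 101, 1221 = 12×101 + 9, 101 = 11×9 + 2, 9 = 4×2 + 1, 2 = 2×1).
1 divides 11105, so solutions exist.
Back-substituting, 3764×(-8929) + 20041×(1677) = 1.
So 3764×(-8929) ≡ 1 (mod 20041); multiply by 11105: y ≡ -99156545 (mod 20041).
Smallest nonnegative: y = -99156545 mod 20041 = 6323.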